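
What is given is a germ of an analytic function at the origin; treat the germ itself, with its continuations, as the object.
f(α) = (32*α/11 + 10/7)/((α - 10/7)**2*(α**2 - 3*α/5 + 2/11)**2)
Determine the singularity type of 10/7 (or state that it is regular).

The point is a pole of order 2.

The denominator factor α - 10/7 vanishes at 10/7 and appears to the power 2; the numerator there equals 430/77, nonzero, and no other factor vanishes.
Hence a pole whose order is the multiplicity, 2.


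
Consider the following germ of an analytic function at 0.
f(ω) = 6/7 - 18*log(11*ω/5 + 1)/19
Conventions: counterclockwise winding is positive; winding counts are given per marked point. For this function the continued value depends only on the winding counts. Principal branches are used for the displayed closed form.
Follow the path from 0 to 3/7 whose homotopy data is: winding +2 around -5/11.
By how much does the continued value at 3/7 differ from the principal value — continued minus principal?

Continued minus principal equals -(72/19)*pi*i.

The rational part is single-valued and drops out of the difference; each branch term changes only by its own monodromy.
(-18/19)*log(1 - ω/(-5/11)): each positive loop around -5/11 adds 2*pi*i to the log, so winding +2 contributes (-18/19)*(2)*2*pi*i = -(72/19)*pi*i.
Summing the contributions at ω = 3/7 gives -(72/19)*pi*i.


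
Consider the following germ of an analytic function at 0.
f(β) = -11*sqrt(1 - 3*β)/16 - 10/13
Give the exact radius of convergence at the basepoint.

The radius of convergence is 1/3.

Branch term (-11/16)*sqrt(1 - β/(1/3)): its argument vanishes at β = 1/3, a square-root branch point, modulus 1/3.
The radius of convergence is the smallest modulus among the singular points: 1/3.


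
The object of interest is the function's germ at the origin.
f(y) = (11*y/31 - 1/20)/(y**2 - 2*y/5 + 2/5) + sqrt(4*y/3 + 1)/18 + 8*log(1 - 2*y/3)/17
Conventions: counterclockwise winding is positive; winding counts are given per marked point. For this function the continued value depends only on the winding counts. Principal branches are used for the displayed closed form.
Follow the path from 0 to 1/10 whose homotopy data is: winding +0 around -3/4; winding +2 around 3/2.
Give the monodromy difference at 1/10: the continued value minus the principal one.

Continued minus principal equals (32/17)*pi*i.

The rational part is single-valued and drops out of the difference; each branch term changes only by its own monodromy.
(1/18)*sqrt(1 - y/(-3/4)): winding +0 is even, the square root returns to the same sheet, contribution 0.
(8/17)*log(1 - y/(3/2)): each positive loop around 3/2 adds 2*pi*i to the log, so winding +2 contributes (8/17)*(2)*2*pi*i = (32/17)*pi*i.
Summing the contributions at y = 1/10 gives (32/17)*pi*i.


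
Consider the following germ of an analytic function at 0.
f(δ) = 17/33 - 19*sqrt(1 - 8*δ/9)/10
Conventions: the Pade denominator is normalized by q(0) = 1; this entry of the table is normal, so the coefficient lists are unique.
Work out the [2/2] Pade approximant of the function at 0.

The Pade approximant has numerator coefficients [-457/330, 175/99, -1186/2673]; denominator coefficients [1, -2/3, 4/81].

Taylor coefficients needed (expand at 0): a_0 = -457/330, a_1 = 38/45, a_2 = 76/405, a_3 = 304/3645, a_4 = 304/6561.
Write the denominator as Q(δ) = 1 + q1*δ + q2*δ^2. Requiring Q*f - P = O(δ^5) with deg P <= 2 kills the coefficients of δ^3..δ^4 in Q*f:
  δ^3: a_3 + q1*a_2 + q2*a_1 = 0, i.e. 304/3645 + (76/405)*q1 + (38/45)*q2 = 0.
  δ^4: a_4 + q1*a_3 + q2*a_2 = 0, i.e. 304/6561 + (304/3645)*q1 + (76/405)*q2 = 0.
Solving this linear system: q1 = -2/3, q2 = 4/81.
The numerator is Q*f truncated at degree 2: P0 = a_0 = -457/330; P1 = a_1 + q1*a_0 = 175/99; P2 = a_2 + q1*a_1 + q2*a_0 = -1186/2673.


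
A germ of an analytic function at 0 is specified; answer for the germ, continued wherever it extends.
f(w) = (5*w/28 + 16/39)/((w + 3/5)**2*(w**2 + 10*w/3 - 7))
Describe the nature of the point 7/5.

Denominator factors: w**2 + 10*w/3 - 7 = -28/75 at w = 7/5; w + 3/5 = 2 at w = 7/5 — none vanishes.
So the germ continues analytically to 7/5.

The point is a regular point.


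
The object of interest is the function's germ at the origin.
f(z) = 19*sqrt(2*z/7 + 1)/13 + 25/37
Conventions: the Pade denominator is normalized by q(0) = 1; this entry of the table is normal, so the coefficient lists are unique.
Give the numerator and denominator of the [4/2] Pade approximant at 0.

The Pade approximant has numerator coefficients [1028/481, 9305/10101, 14929/141414, 19/8918, -19/749112]; denominator coefficients [1, 1/3, 1/42].

Taylor coefficients needed (expand at 0): a_0 = 1028/481, a_1 = 19/91, a_2 = -19/1274, a_3 = 19/8918, a_4 = -95/249704, a_5 = 19/249704, a_6 = -57/3495856.
Write the denominator as Q(z) = 1 + q1*z + q2*z^2. Requiring Q*f - P = O(z^7) with deg P <= 4 kills the coefficients of z^5..z^6 in Q*f:
  z^5: a_5 + q1*a_4 + q2*a_3 = 0, i.e. 19/249704 + (-95/249704)*q1 + (19/8918)*q2 = 0.
  z^6: a_6 + q1*a_5 + q2*a_4 = 0, i.e. -57/3495856 + (19/249704)*q1 + (-95/249704)*q2 = 0.
Solving this linear system: q1 = 1/3, q2 = 1/42.
The numerator is Q*f truncated at degree 4: P0 = a_0 = 1028/481; P1 = a_1 + q1*a_0 = 9305/10101; P2 = a_2 + q1*a_1 + q2*a_0 = 14929/141414; P3 = a_3 + q1*a_2 + q2*a_1 = 19/8918; P4 = a_4 + q1*a_3 + q2*a_2 = -19/749112.


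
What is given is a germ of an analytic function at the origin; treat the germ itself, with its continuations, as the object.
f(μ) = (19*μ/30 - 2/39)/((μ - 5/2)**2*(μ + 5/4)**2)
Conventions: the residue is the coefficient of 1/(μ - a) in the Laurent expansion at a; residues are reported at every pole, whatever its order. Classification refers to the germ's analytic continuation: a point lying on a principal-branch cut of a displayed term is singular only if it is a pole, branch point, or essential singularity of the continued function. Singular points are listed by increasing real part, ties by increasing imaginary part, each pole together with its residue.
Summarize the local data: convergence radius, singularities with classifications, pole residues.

Radius of convergence at 0: 5/4.
At -5/4: a pole of order 2; residue 344/26325.
At 5/2: a pole of order 2; residue -344/26325.

Denominator factor (μ + 5/4)^2: pole of order 2 at -5/4, modulus 5/4.
Denominator factor (μ - 5/2)^2: pole of order 2 at 5/2, modulus 5/2.
The radius of convergence is the smallest modulus among the singular points: 5/4.
At the order-2 pole -5/4 set g(μ) = (μ - (-5/4))^2*f(μ) = (19*μ/30 - 2/39)/(μ - 5/2)**2.
Order-2 pole: residue = g'(a); g'(-5/4) = 344/26325, so the residue is 344/26325.
At the order-2 pole 5/2 set g(μ) = (μ - (5/2))^2*f(μ) = (19*μ/30 - 2/39)/(μ + 5/4)**2.
Order-2 pole: residue = g'(a); g'(5/2) = -344/26325, so the residue is -344/26325.
List the singular points by increasing real part (a conjugate pair: the negative imaginary part first).


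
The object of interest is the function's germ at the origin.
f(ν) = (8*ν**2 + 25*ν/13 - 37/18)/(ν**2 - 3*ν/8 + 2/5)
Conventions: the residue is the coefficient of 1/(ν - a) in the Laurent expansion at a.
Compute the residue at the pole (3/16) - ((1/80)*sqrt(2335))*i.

The residue is (32/13) - ((20276/273195)*sqrt(2335))*i.

The factor ν**2 - 3*ν/8 + 2/5 splits as (ν - a)(ν - a') with a = (3/16) - ((1/80)*sqrt(2335))*i, a' = (3/16) + ((1/80)*sqrt(2335))*i. At the order-1 pole a set g(ν) = (ν - a)*f(ν) = [8*ν**2 + 25*ν/13 - 37/18] / (ν - a').
Simple pole: residue = g(a) at a = (3/16) - ((1/80)*sqrt(2335))*i, which is (32/13) - ((20276/273195)*sqrt(2335))*i.


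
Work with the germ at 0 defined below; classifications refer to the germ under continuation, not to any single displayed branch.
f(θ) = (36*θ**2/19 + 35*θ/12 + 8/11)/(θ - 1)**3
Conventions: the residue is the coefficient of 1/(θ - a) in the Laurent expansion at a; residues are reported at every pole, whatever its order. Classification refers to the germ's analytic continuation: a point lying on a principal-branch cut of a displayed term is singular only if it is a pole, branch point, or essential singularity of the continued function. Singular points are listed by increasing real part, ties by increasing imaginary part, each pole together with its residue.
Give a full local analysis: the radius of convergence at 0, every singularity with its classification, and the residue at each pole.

Denominator factor (θ - 1)^3: pole of order 3 at 1, modulus 1.
The radius of convergence is the smallest modulus among the singular points: 1.
At the order-3 pole 1 set g(θ) = (θ - (1))^3*f(θ) = 36*θ**2/19 + 35*θ/12 + 8/11.
Order-3 pole: residue = g''(a)/2; g''(1) = 72/19, so the residue is 36/19.

Radius of convergence at 0: 1.
At 1: a pole of order 3; residue 36/19.


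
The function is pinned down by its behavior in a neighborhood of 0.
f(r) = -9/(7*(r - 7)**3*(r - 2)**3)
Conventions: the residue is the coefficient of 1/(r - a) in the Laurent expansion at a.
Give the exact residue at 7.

At the order-3 pole 7 set g(r) = (r - (7))^3*f(r) = -9/(7*(r - 2)**3).
Order-3 pole: residue = g''(a)/2; g''(7) = -108/21875, so the residue is -54/21875.

The residue is -54/21875.


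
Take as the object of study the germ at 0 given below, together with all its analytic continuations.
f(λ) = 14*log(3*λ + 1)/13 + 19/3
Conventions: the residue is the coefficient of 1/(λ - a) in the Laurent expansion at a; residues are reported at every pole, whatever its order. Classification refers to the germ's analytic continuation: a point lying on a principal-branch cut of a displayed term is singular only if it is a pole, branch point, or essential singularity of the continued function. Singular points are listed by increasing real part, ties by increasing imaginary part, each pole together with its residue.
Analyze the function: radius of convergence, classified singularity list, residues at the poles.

Branch term (14/13)*log(1 - λ/(-1/3)): its argument vanishes at λ = -1/3, a logarithmic branch point, modulus 1/3.
The radius of convergence is the smallest modulus among the singular points: 1/3.

Radius of convergence at 0: 1/3.
At -1/3: a logarithmic branch point.


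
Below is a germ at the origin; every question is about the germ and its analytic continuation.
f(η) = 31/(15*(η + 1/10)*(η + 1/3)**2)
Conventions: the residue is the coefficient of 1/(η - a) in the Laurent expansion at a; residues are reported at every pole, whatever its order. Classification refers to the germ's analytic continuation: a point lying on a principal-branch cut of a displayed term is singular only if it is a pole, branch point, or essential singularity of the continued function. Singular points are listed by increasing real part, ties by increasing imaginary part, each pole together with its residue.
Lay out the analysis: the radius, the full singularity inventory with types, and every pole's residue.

Denominator factor (η + 1/10): pole of order 1 at -1/10, modulus 1/10.
Denominator factor (η + 1/3)^2: pole of order 2 at -1/3, modulus 1/3.
The radius of convergence is the smallest modulus among the singular points: 1/10.
At the order-2 pole -1/3 set g(η) = (η - (-1/3))^2*f(η) = 31/(15*(η + 1/10)).
Order-2 pole: residue = g'(a); g'(-1/3) = -1860/49, so the residue is -1860/49.
At the order-1 pole -1/10 set g(η) = (η - (-1/10))*f(η) = 31/(15*(η + 1/3)**2).
Simple pole: residue = g(a) at a = -1/10, which is 1860/49.
List the singular points by increasing real part (a conjugate pair: the negative imaginary part first).

Radius of convergence at 0: 1/10.
At -1/3: a pole of order 2; residue -1860/49.
At -1/10: a pole of order 1; residue 1860/49.


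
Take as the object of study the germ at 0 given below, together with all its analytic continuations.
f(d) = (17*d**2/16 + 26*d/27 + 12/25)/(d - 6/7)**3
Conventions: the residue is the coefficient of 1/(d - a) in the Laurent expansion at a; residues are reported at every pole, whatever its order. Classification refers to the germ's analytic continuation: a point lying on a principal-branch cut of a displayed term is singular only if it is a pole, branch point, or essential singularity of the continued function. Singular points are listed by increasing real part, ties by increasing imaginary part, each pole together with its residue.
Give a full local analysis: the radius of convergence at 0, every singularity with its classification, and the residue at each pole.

Denominator factor (d - 6/7)^3: pole of order 3 at 6/7, modulus 6/7.
The radius of convergence is the smallest modulus among the singular points: 6/7.
At the order-3 pole 6/7 set g(d) = (d - (6/7))^3*f(d) = 17*d**2/16 + 26*d/27 + 12/25.
Order-3 pole: residue = g''(a)/2; g''(6/7) = 17/8, so the residue is 17/16.

Radius of convergence at 0: 6/7.
At 6/7: a pole of order 3; residue 17/16.


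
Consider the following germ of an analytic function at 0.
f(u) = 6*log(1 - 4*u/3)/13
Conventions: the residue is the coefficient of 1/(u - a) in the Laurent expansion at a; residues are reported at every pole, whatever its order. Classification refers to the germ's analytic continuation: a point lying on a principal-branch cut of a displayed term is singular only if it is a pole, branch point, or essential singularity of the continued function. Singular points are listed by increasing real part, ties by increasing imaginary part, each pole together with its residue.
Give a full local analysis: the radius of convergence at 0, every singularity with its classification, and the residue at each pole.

Branch term (6/13)*log(1 - u/(3/4)): its argument vanishes at u = 3/4, a logarithmic branch point, modulus 3/4.
The radius of convergence is the smallest modulus among the singular points: 3/4.

Radius of convergence at 0: 3/4.
At 3/4: a logarithmic branch point.


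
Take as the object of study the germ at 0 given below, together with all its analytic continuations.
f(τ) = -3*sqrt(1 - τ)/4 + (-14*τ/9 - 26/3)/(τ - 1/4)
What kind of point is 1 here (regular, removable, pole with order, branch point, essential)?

The point is an algebraic (square-root) branch point.

The term (-3/4)*sqrt(1 - τ/(1)) has argument 1 - 1/(1) = 0 at 1: a square-root (algebraic, two-sheeted) branch point; the remaining terms are analytic or single-valued there.


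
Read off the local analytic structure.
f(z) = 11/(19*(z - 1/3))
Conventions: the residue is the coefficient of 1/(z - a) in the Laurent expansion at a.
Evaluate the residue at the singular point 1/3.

At the order-1 pole 1/3 set g(z) = (z - (1/3))*f(z) = 11/19.
Simple pole: residue = g(a) at a = 1/3, which is 11/19.

The residue is 11/19.


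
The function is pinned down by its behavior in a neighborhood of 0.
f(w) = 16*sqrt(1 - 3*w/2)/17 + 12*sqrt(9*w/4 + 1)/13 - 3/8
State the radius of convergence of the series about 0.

The radius of convergence is 4/9.

Branch term (12/13)*sqrt(1 - w/(-4/9)): its argument vanishes at w = -4/9, a square-root branch point, modulus 4/9.
Branch term (16/17)*sqrt(1 - w/(2/3)): its argument vanishes at w = 2/3, a square-root branch point, modulus 2/3.
The radius of convergence is the smallest modulus among the singular points: 4/9.


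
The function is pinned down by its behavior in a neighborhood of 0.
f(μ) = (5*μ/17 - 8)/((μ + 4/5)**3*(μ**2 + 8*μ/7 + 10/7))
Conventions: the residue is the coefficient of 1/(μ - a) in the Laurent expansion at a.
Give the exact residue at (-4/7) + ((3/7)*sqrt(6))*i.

The factor μ**2 + 8*μ/7 + 10/7 splits as (μ - a)(μ - a') with a = (-4/7) + ((3/7)*sqrt(6))*i, a' = (-4/7) - ((3/7)*sqrt(6))*i. At the order-1 pole a set g(μ) = (μ - a)*f(μ) = [(5*μ/17 - 8)/(μ + 4/5)**3] / (μ - a').
Simple pole: residue = g(a) at a = (-4/7) + ((3/7)*sqrt(6))*i, which is (-90426875/35030234) - ((102193875/140120936)*sqrt(6))*i.

The residue is (-90426875/35030234) - ((102193875/140120936)*sqrt(6))*i.


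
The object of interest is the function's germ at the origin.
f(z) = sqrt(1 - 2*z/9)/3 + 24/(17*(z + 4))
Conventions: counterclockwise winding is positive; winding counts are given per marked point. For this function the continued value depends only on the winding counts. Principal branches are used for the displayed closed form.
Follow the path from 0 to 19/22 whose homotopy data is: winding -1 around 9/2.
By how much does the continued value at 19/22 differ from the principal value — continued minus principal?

The rational part is single-valued and drops out of the difference; each branch term changes only by its own monodromy.
(1/3)*sqrt(1 - z/(9/2)): winding -1 is odd, the square root flips sign, contributing -2*(1/3)*sqrt(1 - (19/22)/(9/2)) = -2*(1/3)*sqrt(80/99) = -(8/99)*sqrt(55).
Summing the contributions at z = 19/22 gives -(8/99)*sqrt(55).

Continued minus principal equals -(8/99)*sqrt(55).


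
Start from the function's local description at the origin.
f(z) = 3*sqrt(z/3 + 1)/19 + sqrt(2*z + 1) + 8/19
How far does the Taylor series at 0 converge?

The radius of convergence is 1/2.

Branch term (3/19)*sqrt(1 - z/(-3)): its argument vanishes at z = -3, a square-root branch point, modulus 3.
Branch term (1)*sqrt(1 - z/(-1/2)): its argument vanishes at z = -1/2, a square-root branch point, modulus 1/2.
The radius of convergence is the smallest modulus among the singular points: 1/2.


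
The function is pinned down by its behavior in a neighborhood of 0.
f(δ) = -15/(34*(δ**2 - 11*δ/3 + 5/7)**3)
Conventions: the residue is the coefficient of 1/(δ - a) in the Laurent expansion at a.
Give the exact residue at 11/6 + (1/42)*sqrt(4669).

The residue is -(535815/5044596371)*sqrt(4669).

The factor δ**2 - 11*δ/3 + 5/7 splits as (δ - a)(δ - a') with a = 11/6 + (1/42)*sqrt(4669), a' = 11/6 - (1/42)*sqrt(4669). At the order-3 pole a set g(δ) = (δ - a)^3*f(δ) = [-15/34] / (δ - a')^3.
Order-3 pole: residue = g''(a)/2; g''(11/6 + (1/42)*sqrt(4669)) = -(1071630/5044596371)*sqrt(4669), so the residue is -(535815/5044596371)*sqrt(4669).


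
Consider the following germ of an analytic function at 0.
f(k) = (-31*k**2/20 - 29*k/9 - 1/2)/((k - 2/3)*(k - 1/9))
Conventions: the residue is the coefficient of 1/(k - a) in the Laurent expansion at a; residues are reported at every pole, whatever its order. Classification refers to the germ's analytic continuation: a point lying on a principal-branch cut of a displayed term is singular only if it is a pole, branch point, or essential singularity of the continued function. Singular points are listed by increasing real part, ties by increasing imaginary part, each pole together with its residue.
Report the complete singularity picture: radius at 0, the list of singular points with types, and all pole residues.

Radius of convergence at 0: 1/9.
At 1/9: a pole of order 1; residue 1421/900.
At 2/3: a pole of order 1; residue -901/150.

Denominator factor (k - 1/9): pole of order 1 at 1/9, modulus 1/9.
Denominator factor (k - 2/3): pole of order 1 at 2/3, modulus 2/3.
The radius of convergence is the smallest modulus among the singular points: 1/9.
At the order-1 pole 1/9 set g(k) = (k - (1/9))*f(k) = (-31*k**2/20 - 29*k/9 - 1/2)/(k - 2/3).
Simple pole: residue = g(a) at a = 1/9, which is 1421/900.
At the order-1 pole 2/3 set g(k) = (k - (2/3))*f(k) = (-31*k**2/20 - 29*k/9 - 1/2)/(k - 1/9).
Simple pole: residue = g(a) at a = 2/3, which is -901/150.
List the singular points by increasing real part (a conjugate pair: the negative imaginary part first).


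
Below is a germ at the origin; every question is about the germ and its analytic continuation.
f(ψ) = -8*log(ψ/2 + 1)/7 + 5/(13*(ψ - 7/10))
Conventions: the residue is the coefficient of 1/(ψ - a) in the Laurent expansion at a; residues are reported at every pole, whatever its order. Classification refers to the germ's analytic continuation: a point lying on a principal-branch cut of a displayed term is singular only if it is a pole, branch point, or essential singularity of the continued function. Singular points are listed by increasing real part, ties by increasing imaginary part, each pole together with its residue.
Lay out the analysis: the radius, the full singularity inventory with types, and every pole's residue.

Radius of convergence at 0: 7/10.
At -2: a logarithmic branch point.
At 7/10: a pole of order 1; residue 5/13.

Denominator factor (ψ - 7/10): pole of order 1 at 7/10, modulus 7/10.
Branch term (-8/7)*log(1 - ψ/(-2)): its argument vanishes at ψ = -2, a logarithmic branch point, modulus 2.
The radius of convergence is the smallest modulus among the singular points: 7/10.
The branch term is analytic at 7/10 and contributes nothing to the residue; only the rational part matters.
At the order-1 pole 7/10 set g(ψ) = (ψ - (7/10))*(rational part) = 5/13.
Simple pole: residue = g(a) at a = 7/10, which is 5/13.
List the singular points by increasing real part (a conjugate pair: the negative imaginary part first).


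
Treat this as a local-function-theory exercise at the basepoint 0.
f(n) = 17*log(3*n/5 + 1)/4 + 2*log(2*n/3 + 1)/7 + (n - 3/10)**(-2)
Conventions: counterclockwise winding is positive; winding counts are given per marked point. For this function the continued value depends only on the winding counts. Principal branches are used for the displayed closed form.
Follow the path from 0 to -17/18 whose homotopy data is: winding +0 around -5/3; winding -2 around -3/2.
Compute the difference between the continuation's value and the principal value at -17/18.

The rational part is single-valued and drops out of the difference; each branch term changes only by its own monodromy.
(2/7)*log(1 - n/(-3/2)): each positive loop around -3/2 adds 2*pi*i to the log, so winding -2 contributes (2/7)*(-2)*2*pi*i = -(8/7)*pi*i.
(17/4)*log(1 - n/(-5/3)): winding 0 around -5/3, so this term returns to its principal value, contribution 0.
Summing the contributions at n = -17/18 gives -(8/7)*pi*i.

Continued minus principal equals -(8/7)*pi*i.


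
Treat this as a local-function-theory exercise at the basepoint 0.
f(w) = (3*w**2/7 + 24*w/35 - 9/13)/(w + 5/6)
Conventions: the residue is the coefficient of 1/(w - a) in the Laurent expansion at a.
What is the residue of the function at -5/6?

At the order-1 pole -5/6 set g(w) = (w - (-5/6))*f(w) = 3*w**2/7 + 24*w/35 - 9/13.
Simple pole: residue = g(a) at a = -5/6, which is -1055/1092.

The residue is -1055/1092.


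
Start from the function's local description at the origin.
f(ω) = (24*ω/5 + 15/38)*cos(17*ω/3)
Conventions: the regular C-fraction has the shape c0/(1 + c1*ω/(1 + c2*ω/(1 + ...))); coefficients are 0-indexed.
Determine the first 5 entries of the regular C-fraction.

The regular C-fraction coefficients are [15/38, -304/25, 1844113/136800, -7225/5472, -5491000/5532339].

Taylor coefficients (expand at 0): a_0 = 15/38, a_1 = 24/5, a_2 = -1445/228, a_3 = -1156/15, a_4 = 417605/24624.
c0 = a_0 = 15/38. Peel one level at a time: if S = 1 + c*ω/S' with S'(0) = 1, then c is the ω-coefficient of S and S' = c*ω/(S - 1).
S_1 = c0/f = 1 + (-304/25)*ω + (1844113/11250)*ω^2 + ...; c1 = -304/25.
S_2 = c1*ω/(S_1 - 1) = 1 + (1844113/136800)*ω + (532948657/29942784)*ω^2 + ...; c2 = 1844113/136800.
S_3 = c2*ω/(S_2 - 1) = 1 + (-7225/5472)*ω + (-261003125/199164204)*ω^2 + ...; c3 = -7225/5472.
S_4 = c3*ω/(S_3 - 1) = 1 + (-5491000/5532339)*ω + ...; c4 = -5491000/5532339.


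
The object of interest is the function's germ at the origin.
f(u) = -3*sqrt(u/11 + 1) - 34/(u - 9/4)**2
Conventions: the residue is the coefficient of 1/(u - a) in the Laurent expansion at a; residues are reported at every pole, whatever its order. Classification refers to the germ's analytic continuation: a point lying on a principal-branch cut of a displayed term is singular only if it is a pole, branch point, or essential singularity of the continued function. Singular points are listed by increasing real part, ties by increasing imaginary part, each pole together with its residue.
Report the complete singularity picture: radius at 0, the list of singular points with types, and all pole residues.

Radius of convergence at 0: 9/4.
At -11: an algebraic (square-root) branch point.
At 9/4: a pole of order 2; residue 0.

Denominator factor (u - 9/4)^2: pole of order 2 at 9/4, modulus 9/4.
Branch term (-3)*sqrt(1 - u/(-11)): its argument vanishes at u = -11, a square-root branch point, modulus 11.
The radius of convergence is the smallest modulus among the singular points: 9/4.
The branch term is analytic at 9/4 and contributes nothing to the residue; only the rational part matters.
At the order-2 pole 9/4 set g(u) = (u - (9/4))^2*(rational part) = -34.
Order-2 pole: residue = g'(a); g'(9/4) = 0, so the residue is 0.
List the singular points by increasing real part (a conjugate pair: the negative imaginary part first).


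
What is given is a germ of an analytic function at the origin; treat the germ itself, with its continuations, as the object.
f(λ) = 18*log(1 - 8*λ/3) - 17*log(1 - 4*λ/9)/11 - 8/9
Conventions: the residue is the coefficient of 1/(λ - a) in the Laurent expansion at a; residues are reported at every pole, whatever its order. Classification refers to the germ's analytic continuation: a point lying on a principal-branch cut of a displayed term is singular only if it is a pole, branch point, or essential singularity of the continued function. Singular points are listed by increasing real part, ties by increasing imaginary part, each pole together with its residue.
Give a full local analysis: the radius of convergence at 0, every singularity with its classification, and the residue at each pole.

Branch term (-17/11)*log(1 - λ/(9/4)): its argument vanishes at λ = 9/4, a logarithmic branch point, modulus 9/4.
Branch term (18)*log(1 - λ/(3/8)): its argument vanishes at λ = 3/8, a logarithmic branch point, modulus 3/8.
The radius of convergence is the smallest modulus among the singular points: 3/8.
List the singular points by increasing real part (a conjugate pair: the negative imaginary part first).

Radius of convergence at 0: 3/8.
At 3/8: a logarithmic branch point.
At 9/4: a logarithmic branch point.


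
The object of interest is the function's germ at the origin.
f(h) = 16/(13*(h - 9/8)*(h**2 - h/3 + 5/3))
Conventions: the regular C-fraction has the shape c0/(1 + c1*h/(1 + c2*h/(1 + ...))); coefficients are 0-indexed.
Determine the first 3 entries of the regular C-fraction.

Taylor coefficients (expand at 0): a_0 = -128/195, a_1 = -6272/8775, a_2 = -105728/394875.
c0 = a_0 = -128/195. Peel one level at a time: if S = 1 + c*h/S' with S'(0) = 1, then c is the h-coefficient of S and S' = c*h/(S - 1).
S_1 = c0/f = 1 + (-49/45)*h + (7/9)*h^2 + ...; c1 = -49/45.
S_2 = c1*h/(S_1 - 1) = 1 + (5/7)*h + ...; c2 = 5/7.

The regular C-fraction coefficients are [-128/195, -49/45, 5/7].


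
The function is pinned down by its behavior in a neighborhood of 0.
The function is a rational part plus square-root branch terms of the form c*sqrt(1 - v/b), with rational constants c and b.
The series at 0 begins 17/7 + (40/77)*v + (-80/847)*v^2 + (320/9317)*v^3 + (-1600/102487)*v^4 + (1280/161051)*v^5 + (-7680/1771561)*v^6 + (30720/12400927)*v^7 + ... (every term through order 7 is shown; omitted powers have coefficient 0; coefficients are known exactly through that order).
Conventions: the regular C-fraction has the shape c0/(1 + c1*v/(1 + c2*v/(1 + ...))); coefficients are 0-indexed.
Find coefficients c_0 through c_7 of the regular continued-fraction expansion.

Taylor coefficients (read off): a_0 = 17/7, a_1 = 40/77, a_2 = -80/847, a_3 = 320/9317, a_4 = -1600/102487, a_5 = 1280/161051, a_6 = -7680/1771561, a_7 = 30720/12400927.
c0 = a_0 = 17/7. Peel one level at a time: if S = 1 + c*v/S' with S'(0) = 1, then c is the v-coefficient of S and S' = c*v/(S - 1).
S_1 = c0/f = 1 + (-40/187)*v + (2960/34969)*v^2 + ...; c1 = -40/187.
S_2 = c1*v/(S_1 - 1) = 1 + (74/187)*v + (-4/121)*v^2 + ...; c2 = 74/187.
S_3 = c2*v/(S_2 - 1) = 1 + (34/407)*v + (-3876/165649)*v^2 + ...; c3 = 34/407.
S_4 = c3*v/(S_3 - 1) = 1 + (114/407)*v + (-4/121)*v^2 + ...; c4 = 114/407.
S_5 = c4*v/(S_4 - 1) = 1 + (74/627)*v + (-1036/35739)*v^2 + ...; c5 = 74/627.
S_6 = c5*v/(S_5 - 1) = 1 + (14/57)*v + (-4/121)*v^2 + ...; c6 = 14/57.
S_7 = c6*v/(S_6 - 1) = 1 + (114/847)*v + ...; c7 = 114/847.

The regular C-fraction coefficients are [17/7, -40/187, 74/187, 34/407, 114/407, 74/627, 14/57, 114/847].


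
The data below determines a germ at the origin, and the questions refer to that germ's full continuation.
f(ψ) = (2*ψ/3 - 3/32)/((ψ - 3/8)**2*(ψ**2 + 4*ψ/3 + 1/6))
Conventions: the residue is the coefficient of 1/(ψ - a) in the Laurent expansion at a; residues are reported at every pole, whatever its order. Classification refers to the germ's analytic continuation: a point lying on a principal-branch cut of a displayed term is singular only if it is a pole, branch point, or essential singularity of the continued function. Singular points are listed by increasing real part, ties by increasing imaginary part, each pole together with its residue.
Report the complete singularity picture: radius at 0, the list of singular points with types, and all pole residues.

Radius of convergence at 0: 2/3 - (1/6)*sqrt(10).
At -2/3 - (1/6)*sqrt(10): a pole of order 1; residue -784/4805 + (769/4805)*sqrt(10).
At -2/3 + (1/6)*sqrt(10): a pole of order 1; residue -784/4805 - (769/4805)*sqrt(10).
At 3/8: a pole of order 2; residue 1568/4805.


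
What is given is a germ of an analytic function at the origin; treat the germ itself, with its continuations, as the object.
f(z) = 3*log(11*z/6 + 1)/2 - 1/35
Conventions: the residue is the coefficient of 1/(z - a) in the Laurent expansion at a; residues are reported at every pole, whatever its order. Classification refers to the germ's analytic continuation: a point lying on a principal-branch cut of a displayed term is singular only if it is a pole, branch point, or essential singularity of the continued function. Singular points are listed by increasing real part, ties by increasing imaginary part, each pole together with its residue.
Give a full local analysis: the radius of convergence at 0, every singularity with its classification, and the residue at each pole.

Branch term (3/2)*log(1 - z/(-6/11)): its argument vanishes at z = -6/11, a logarithmic branch point, modulus 6/11.
The radius of convergence is the smallest modulus among the singular points: 6/11.

Radius of convergence at 0: 6/11.
At -6/11: a logarithmic branch point.


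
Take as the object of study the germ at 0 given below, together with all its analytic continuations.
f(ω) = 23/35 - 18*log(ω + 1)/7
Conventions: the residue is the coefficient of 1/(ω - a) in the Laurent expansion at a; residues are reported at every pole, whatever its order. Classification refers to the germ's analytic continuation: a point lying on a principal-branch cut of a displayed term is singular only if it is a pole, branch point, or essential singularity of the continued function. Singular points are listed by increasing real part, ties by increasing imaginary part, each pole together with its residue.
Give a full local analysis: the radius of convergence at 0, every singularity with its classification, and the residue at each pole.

Radius of convergence at 0: 1.
At -1: a logarithmic branch point.

Branch term (-18/7)*log(1 - ω/(-1)): its argument vanishes at ω = -1, a logarithmic branch point, modulus 1.
The radius of convergence is the smallest modulus among the singular points: 1.


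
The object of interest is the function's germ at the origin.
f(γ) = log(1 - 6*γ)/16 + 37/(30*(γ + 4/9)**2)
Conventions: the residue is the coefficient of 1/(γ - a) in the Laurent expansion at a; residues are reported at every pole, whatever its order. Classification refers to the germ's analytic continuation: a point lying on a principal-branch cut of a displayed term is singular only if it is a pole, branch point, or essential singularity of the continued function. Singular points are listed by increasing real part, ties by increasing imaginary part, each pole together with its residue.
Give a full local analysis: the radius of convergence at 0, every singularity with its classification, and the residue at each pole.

Denominator factor (γ + 4/9)^2: pole of order 2 at -4/9, modulus 4/9.
Branch term (1/16)*log(1 - γ/(1/6)): its argument vanishes at γ = 1/6, a logarithmic branch point, modulus 1/6.
The radius of convergence is the smallest modulus among the singular points: 1/6.
The branch term is analytic at -4/9 and contributes nothing to the residue; only the rational part matters.
At the order-2 pole -4/9 set g(γ) = (γ - (-4/9))^2*(rational part) = 37/30.
Order-2 pole: residue = g'(a); g'(-4/9) = 0, so the residue is 0.
List the singular points by increasing real part (a conjugate pair: the negative imaginary part first).

Radius of convergence at 0: 1/6.
At -4/9: a pole of order 2; residue 0.
At 1/6: a logarithmic branch point.


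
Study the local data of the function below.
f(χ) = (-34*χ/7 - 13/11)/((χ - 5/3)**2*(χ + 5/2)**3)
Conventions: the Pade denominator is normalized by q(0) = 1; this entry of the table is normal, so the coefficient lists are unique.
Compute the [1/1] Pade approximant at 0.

The Pade approximant has numerator coefficients [-936/34375, -24283332/224984375]; denominator coefficients [1, -273/1870].

Taylor coefficients needed (expand at 0): a_0 = -936/34375, a_1 = -2448/21875, a_2 = -2808/171875.
Write the denominator as Q(χ) = 1 + q1*χ. Requiring Q*f - P = O(χ^3) with deg P <= 1 kills the coefficients of χ^2..χ^2 in Q*f:
  χ^2: a_2 + q1*a_1 = 0, i.e. -2808/171875 + (-2448/21875)*q1 = 0.
Solving this linear system: q1 = -273/1870.
The numerator is Q*f truncated at degree 1: P0 = a_0 = -936/34375; P1 = a_1 + q1*a_0 = -24283332/224984375.


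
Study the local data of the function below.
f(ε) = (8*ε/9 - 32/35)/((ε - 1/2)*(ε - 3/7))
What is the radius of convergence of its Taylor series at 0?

The radius of convergence is 3/7.

Denominator factor (ε - 3/7): pole of order 1 at 3/7, modulus 3/7.
Denominator factor (ε - 1/2): pole of order 1 at 1/2, modulus 1/2.
The radius of convergence is the smallest modulus among the singular points: 3/7.


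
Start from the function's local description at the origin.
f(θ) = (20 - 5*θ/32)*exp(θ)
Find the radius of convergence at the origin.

The radius of convergence is infinite.

The factor exp(θ) is entire and contributes no finite singular point.
The polynomial part has no poles.
No finite singular points: the Taylor series at 0 converges everywhere.


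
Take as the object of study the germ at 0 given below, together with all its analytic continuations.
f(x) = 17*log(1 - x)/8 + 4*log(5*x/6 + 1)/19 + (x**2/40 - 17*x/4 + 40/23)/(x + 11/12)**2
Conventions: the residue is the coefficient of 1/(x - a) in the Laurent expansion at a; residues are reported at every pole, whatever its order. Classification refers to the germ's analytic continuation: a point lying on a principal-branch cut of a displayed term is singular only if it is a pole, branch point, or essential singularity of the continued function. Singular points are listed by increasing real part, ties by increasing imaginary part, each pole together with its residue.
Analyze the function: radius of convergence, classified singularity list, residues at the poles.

Radius of convergence at 0: 11/12.
At -6/5: a logarithmic branch point.
At -11/12: a pole of order 2; residue -1031/240.
At 1: a logarithmic branch point.

Denominator factor (x + 11/12)^2: pole of order 2 at -11/12, modulus 11/12.
Branch term (4/19)*log(1 - x/(-6/5)): its argument vanishes at x = -6/5, a logarithmic branch point, modulus 6/5.
Branch term (17/8)*log(1 - x/(1)): its argument vanishes at x = 1, a logarithmic branch point, modulus 1.
The radius of convergence is the smallest modulus among the singular points: 11/12.
The branch terms are analytic at -11/12 and contribute nothing to the residue; only the rational part matters.
At the order-2 pole -11/12 set g(x) = (x - (-11/12))^2*(rational part) = x**2/40 - 17*x/4 + 40/23.
Order-2 pole: residue = g'(a); g'(-11/12) = -1031/240, so the residue is -1031/240.
List the singular points by increasing real part (a conjugate pair: the negative imaginary part first).


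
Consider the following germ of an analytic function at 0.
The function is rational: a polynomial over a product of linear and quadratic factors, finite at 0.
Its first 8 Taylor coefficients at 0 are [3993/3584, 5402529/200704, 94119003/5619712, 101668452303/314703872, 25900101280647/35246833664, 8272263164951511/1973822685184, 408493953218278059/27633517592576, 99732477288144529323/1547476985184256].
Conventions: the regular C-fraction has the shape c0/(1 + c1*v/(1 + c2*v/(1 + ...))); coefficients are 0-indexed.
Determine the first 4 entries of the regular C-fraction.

The regular C-fraction coefficients are [3993/3584, -1353/56, 84927/3608, 226792223/459624924].

Taylor coefficients (read off): a_0 = 3993/3584, a_1 = 5402529/200704, a_2 = 94119003/5619712, a_3 = 101668452303/314703872.
c0 = a_0 = 3993/3584. Peel one level at a time: if S = 1 + c*v/S' with S'(0) = 1, then c is the v-coefficient of S and S' = c*v/(S - 1).
S_1 = c0/f = 1 + (-1353/56)*v + (254781/448)*v^2 + ...; c1 = -1353/56.
S_2 = c1*v/(S_1 - 1) = 1 + (84927/3608)*v + (-226792223/19526496)*v^2 + ...; c2 = 84927/3608.
S_3 = c2*v/(S_2 - 1) = 1 + (226792223/459624924)*v + ...; c3 = 226792223/459624924.


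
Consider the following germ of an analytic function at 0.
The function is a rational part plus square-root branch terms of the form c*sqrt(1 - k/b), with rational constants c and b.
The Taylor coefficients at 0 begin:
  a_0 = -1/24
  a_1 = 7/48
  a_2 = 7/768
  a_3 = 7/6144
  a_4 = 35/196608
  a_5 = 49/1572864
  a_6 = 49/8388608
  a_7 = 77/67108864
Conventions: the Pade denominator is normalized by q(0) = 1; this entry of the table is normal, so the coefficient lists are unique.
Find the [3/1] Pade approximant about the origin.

Taylor coefficients needed (read off): a_0 = -1/24, a_1 = 7/48, a_2 = 7/768, a_3 = 7/6144, a_4 = 35/196608.
Write the denominator as Q(k) = 1 + q1*k. Requiring Q*f - P = O(k^5) with deg P <= 3 kills the coefficients of k^4..k^4 in Q*f:
  k^4: a_4 + q1*a_3 = 0, i.e. 35/196608 + (7/6144)*q1 = 0.
Solving this linear system: q1 = -5/32.
The numerator is Q*f truncated at degree 3: P0 = a_0 = -1/24; P1 = a_1 + q1*a_0 = 39/256; P2 = a_2 + q1*a_1 = -7/512; P3 = a_3 + q1*a_2 = -7/24576.

The Pade approximant has numerator coefficients [-1/24, 39/256, -7/512, -7/24576]; denominator coefficients [1, -5/32].


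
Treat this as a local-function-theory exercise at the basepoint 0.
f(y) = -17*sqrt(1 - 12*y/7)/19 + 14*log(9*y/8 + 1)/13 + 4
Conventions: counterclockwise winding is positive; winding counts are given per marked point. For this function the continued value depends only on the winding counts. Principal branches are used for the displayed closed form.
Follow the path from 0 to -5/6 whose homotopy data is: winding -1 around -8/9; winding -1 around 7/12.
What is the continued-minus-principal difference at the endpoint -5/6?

Continued minus principal equals ((34/133)*sqrt(119)) - ((28/13)*pi)*i.

The rational part is single-valued and drops out of the difference; each branch term changes only by its own monodromy.
(14/13)*log(1 - y/(-8/9)): each positive loop around -8/9 adds 2*pi*i to the log, so winding -1 contributes (14/13)*(-1)*2*pi*i = -(28/13)*pi*i.
(-17/19)*sqrt(1 - y/(7/12)): winding -1 is odd, the square root flips sign, contributing -2*(-17/19)*sqrt(1 - (-5/6)/(7/12)) = -2*(-17/19)*sqrt(17/7) = (34/133)*sqrt(119).
Summing the contributions at y = -5/6 gives ((34/133)*sqrt(119)) - ((28/13)*pi)*i.


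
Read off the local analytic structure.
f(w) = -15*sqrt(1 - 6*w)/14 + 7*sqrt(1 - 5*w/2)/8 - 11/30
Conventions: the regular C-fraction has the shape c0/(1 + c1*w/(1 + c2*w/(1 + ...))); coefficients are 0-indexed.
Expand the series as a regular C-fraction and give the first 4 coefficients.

The regular C-fraction coefficients are [-473/840, 7125/1892, -2055209/359480, -713189873/1561958840].

Taylor coefficients (expand at 0): a_0 = -473/840, a_1 = 475/224, a_2 = 7415/1792, a_3 = 97555/7168.
c0 = a_0 = -473/840. Peel one level at a time: if S = 1 + c*w/S' with S'(0) = 1, then c is the w-coefficient of S and S' = c*w/(S - 1).
S_1 = c0/f = 1 + (7125/1892)*w + (154140675/7159328)*w^2 + ...; c1 = 7125/1892.
S_2 = c1*w/(S_1 - 1) = 1 + (-2055209/359480)*w + (-1507801/577600)*w^2 + ...; c2 = -2055209/359480.
S_3 = c2*w/(S_2 - 1) = 1 + (-713189873/1561958840)*w + ...; c3 = -713189873/1561958840.
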